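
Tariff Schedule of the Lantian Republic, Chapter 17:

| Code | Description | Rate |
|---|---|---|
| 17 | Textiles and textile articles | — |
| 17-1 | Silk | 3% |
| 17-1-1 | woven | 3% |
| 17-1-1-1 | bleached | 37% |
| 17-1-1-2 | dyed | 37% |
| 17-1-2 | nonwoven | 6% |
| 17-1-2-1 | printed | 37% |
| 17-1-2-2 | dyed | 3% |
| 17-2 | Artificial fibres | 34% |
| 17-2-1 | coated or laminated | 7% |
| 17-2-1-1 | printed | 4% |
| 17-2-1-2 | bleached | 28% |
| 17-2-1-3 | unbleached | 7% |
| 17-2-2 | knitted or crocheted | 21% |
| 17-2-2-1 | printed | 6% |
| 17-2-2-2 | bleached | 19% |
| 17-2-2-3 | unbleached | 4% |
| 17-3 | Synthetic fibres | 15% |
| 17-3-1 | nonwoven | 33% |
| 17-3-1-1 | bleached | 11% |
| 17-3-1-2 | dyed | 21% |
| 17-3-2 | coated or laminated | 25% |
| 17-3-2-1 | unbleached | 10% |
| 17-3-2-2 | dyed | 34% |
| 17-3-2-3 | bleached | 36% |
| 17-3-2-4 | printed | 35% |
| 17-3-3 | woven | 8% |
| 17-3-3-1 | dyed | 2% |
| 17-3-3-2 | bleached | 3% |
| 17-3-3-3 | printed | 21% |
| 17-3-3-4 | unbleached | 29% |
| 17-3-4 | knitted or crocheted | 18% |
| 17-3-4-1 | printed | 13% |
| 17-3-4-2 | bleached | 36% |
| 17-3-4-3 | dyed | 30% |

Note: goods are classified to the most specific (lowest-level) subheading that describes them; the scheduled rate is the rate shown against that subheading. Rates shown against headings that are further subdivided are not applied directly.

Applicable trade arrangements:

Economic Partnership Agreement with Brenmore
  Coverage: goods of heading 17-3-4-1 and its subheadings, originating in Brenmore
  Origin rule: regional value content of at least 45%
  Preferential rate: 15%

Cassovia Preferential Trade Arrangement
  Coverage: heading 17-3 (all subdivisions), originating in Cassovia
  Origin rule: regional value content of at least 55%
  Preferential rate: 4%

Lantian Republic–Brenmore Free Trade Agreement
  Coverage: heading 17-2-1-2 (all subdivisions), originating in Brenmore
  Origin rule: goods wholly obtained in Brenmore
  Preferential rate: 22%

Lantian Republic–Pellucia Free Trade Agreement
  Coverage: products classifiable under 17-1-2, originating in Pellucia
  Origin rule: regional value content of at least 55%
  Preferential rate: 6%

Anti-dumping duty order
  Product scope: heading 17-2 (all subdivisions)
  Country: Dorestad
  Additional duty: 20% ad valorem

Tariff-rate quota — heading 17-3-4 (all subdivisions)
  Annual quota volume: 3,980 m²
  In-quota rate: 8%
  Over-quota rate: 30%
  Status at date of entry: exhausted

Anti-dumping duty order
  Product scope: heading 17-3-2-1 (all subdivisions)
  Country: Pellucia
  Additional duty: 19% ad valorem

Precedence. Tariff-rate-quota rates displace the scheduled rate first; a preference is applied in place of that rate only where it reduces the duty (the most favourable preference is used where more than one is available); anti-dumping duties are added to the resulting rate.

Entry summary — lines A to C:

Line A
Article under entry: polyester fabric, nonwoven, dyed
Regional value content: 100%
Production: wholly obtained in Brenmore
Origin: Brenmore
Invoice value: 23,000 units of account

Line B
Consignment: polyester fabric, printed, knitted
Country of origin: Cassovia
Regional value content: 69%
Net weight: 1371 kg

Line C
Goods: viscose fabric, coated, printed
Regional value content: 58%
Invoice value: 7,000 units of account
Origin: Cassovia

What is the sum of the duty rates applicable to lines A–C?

29%

Line A: polyester → 17-3; nonwoven → 17-3-1; dyed → 17-3-1-2. Scheduled 21%. Brenmore agreement on 17-3-4-1: 17-3-1-2 not covered; Brenmore agreement on 17-2-1-2: 17-3-1-2 not covered. → 21%.
Line B: polyester → 17-3; knitted → 17-3-4; printed → 17-3-4-1. Scheduled 13%. quota on 17-3-4 exhausted → over-quota 30%; Cassovia agreement on 17-3: RVC ≥ 55% → 4% available; preferential 4%. → 4%.
Line C: viscose → 17-2; coated → 17-2-1; printed → 17-2-1-1. Scheduled 4%. Cassovia agreement on 17-3: 17-2-1-1 not covered. → 4%.
Sum: 21% + 4% + 4% = 29%.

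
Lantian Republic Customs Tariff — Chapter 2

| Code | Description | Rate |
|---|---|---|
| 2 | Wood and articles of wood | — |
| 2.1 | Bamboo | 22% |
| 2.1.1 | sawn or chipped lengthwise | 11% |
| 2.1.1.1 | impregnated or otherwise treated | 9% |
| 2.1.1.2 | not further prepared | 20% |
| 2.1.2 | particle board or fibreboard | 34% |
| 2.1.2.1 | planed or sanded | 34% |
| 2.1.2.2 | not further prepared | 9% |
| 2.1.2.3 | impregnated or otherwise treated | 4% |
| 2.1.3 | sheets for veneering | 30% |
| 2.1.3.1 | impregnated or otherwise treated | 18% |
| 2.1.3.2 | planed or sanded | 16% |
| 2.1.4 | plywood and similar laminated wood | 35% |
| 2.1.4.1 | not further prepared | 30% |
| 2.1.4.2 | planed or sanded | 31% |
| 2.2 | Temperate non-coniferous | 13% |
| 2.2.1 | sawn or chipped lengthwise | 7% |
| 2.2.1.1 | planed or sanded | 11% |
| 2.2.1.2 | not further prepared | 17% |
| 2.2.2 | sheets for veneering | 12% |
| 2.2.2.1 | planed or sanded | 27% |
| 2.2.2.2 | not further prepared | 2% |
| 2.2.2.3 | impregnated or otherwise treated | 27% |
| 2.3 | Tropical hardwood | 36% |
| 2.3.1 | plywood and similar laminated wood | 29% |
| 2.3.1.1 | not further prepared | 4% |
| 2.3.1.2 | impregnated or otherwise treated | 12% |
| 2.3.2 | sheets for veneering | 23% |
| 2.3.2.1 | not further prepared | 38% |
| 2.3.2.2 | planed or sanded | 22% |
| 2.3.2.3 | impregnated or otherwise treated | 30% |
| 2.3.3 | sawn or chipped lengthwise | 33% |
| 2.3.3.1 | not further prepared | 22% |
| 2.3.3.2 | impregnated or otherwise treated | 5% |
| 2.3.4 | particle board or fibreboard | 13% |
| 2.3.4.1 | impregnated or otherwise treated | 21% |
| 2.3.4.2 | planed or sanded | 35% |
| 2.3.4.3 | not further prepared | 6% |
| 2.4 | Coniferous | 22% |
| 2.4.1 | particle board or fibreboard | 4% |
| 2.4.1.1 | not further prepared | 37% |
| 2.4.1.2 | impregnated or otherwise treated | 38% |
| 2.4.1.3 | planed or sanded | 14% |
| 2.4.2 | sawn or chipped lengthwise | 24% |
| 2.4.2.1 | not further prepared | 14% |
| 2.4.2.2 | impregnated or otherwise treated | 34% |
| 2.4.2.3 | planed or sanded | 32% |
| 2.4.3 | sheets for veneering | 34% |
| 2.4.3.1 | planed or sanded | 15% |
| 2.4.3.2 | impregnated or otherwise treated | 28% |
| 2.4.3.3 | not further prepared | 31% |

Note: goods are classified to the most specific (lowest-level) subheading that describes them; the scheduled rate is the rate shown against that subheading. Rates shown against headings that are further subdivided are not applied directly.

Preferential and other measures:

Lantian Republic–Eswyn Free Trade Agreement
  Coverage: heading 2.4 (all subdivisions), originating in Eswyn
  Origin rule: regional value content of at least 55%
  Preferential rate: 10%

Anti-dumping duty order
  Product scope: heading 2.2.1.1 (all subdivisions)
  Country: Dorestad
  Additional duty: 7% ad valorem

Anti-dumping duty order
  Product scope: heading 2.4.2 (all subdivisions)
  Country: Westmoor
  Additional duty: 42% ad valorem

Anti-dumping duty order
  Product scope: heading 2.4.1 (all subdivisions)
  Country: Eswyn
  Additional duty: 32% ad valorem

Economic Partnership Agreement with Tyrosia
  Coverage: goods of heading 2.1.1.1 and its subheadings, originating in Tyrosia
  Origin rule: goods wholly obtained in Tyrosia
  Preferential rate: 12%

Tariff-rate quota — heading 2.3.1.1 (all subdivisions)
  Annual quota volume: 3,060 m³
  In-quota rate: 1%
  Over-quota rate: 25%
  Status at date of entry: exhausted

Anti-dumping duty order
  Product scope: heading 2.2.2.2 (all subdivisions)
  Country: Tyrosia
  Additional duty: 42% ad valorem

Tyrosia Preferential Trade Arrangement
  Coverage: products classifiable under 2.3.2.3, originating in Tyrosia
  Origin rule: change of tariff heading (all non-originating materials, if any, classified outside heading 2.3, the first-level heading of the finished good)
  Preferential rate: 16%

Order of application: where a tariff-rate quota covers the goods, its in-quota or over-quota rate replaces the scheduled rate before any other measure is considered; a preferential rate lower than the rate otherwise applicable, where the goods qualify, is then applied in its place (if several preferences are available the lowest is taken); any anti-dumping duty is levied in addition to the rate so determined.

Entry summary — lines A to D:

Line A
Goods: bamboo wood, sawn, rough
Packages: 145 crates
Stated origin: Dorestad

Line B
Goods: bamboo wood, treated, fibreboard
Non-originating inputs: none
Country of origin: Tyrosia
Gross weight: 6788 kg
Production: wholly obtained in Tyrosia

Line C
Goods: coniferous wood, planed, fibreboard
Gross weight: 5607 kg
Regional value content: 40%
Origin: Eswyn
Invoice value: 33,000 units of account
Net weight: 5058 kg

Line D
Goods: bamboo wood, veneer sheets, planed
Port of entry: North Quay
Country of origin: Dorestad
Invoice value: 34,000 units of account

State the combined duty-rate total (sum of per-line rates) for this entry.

Line A: bamboo → 2.1; sawn → 2.1.1; rough → 2.1.1.2. Scheduled 20%. No special measure applies. → 20%.
Line B: bamboo → 2.1; fibreboard → 2.1.2; treated → 2.1.2.3. Scheduled 4%. Tyrosia agreement on 2.1.1.1: 2.1.2.3 not covered; Tyrosia agreement on 2.3.2.3: 2.1.2.3 not covered. → 4%.
Line C: coniferous → 2.4; fibreboard → 2.4.1; planed → 2.4.1.3. Scheduled 14%. Eswyn agreement on 2.4: RVC < 55%; anti-dumping (Eswyn, 2.4.1): +32%; total 14% + 32% = 46%. → 46%.
Line D: bamboo → 2.1; veneer sheets → 2.1.3; planed → 2.1.3.2. Scheduled 16%. No special measure applies. → 16%.
Sum: 20% + 4% + 46% + 16% = 86%.

86%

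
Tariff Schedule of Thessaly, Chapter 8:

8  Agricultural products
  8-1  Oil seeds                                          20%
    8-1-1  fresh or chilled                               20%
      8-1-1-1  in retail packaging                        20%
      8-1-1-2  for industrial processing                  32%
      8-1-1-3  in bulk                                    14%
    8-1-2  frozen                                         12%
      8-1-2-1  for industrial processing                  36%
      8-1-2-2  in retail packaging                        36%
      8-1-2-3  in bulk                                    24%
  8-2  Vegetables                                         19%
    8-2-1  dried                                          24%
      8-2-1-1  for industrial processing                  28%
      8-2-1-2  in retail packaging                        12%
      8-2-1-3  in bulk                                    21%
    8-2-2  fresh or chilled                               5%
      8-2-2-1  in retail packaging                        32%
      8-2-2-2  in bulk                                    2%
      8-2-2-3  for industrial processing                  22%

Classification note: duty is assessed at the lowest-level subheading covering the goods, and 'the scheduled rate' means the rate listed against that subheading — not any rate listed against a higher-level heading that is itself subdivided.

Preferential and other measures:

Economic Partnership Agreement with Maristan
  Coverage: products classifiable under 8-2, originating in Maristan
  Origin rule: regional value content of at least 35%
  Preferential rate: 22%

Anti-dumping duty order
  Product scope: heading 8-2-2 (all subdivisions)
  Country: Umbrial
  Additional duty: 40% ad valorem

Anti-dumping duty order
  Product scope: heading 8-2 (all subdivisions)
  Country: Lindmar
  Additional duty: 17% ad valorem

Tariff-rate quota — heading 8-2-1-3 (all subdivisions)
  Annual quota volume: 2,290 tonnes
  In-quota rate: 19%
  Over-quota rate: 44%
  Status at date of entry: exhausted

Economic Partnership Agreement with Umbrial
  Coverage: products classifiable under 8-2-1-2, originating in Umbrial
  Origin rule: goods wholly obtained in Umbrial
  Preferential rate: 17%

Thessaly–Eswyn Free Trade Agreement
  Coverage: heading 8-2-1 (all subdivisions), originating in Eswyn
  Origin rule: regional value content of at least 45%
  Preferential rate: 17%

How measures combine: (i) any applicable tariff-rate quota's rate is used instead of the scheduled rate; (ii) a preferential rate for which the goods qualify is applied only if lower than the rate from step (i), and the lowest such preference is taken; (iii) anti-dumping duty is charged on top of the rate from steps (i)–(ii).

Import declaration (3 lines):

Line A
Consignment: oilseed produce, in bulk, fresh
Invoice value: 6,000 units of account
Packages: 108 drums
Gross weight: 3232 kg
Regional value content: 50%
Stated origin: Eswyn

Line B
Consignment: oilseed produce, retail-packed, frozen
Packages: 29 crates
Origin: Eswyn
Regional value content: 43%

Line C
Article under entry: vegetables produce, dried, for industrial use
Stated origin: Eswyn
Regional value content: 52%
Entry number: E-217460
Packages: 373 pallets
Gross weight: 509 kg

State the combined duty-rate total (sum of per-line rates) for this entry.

67%

Line A: oilseed → 8-1; fresh → 8-1-1; in bulk → 8-1-1-3. Scheduled 14%. Eswyn agreement on 8-2-1: 8-1-1-3 not covered. → 14%.
Line B: oilseed → 8-1; frozen → 8-1-2; retail-packed → 8-1-2-2. Scheduled 36%. Eswyn agreement on 8-2-1: 8-1-2-2 not covered. → 36%.
Line C: vegetables → 8-2; dried → 8-2-1; for industrial use → 8-2-1-1. Scheduled 28%. Eswyn agreement on 8-2-1: RVC ≥ 45% → 17% available; preferential 17%. → 17%.
Sum: 14% + 36% + 17% = 67%.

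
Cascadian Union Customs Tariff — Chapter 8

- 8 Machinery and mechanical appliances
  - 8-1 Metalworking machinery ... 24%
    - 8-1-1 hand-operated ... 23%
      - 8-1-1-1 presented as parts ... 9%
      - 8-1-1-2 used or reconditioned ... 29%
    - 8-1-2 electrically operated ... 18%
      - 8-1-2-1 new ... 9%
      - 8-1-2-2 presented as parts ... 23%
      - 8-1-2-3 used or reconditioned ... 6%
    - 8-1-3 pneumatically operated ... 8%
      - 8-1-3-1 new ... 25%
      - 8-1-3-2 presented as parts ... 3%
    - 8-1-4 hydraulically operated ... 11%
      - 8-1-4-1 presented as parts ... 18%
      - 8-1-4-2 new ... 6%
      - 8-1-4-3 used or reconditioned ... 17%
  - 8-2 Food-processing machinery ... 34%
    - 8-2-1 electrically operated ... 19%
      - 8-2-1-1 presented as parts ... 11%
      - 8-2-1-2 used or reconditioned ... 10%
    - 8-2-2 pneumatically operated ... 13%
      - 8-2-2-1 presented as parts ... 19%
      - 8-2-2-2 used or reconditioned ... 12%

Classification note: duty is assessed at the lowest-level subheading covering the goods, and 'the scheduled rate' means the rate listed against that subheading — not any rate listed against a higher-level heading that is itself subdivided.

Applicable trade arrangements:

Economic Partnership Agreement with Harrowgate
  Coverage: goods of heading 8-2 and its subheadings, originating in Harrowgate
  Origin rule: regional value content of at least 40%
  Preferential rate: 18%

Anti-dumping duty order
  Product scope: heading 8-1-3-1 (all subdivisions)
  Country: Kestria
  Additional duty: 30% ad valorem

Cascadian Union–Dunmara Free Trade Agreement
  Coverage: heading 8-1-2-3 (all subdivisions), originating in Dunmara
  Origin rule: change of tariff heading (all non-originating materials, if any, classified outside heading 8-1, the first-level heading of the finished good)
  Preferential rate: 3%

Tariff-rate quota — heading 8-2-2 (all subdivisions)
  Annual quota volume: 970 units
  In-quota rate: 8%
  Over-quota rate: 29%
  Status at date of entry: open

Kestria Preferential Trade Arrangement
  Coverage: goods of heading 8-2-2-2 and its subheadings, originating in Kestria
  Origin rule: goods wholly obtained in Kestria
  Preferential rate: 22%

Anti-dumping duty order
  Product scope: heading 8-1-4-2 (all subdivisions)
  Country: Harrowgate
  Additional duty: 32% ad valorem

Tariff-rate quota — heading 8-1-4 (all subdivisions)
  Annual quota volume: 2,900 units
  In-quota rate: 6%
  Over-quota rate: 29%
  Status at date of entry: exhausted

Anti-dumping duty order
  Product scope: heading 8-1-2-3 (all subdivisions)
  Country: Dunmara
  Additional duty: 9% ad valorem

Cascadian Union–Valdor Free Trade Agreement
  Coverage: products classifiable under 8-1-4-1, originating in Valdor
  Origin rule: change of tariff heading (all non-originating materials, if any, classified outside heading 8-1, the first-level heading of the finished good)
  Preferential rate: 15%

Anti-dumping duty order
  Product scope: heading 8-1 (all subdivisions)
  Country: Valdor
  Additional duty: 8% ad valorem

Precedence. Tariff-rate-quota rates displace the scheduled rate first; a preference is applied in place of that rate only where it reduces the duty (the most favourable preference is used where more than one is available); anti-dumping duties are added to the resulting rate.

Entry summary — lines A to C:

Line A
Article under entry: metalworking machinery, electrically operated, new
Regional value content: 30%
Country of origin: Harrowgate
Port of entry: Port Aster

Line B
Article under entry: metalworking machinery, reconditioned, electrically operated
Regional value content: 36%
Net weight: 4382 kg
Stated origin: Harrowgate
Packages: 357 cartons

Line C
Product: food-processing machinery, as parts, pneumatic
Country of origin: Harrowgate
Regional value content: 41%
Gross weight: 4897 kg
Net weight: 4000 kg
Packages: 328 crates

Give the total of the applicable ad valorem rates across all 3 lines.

23%

Line A: metalworking → 8-1; electrically operated → 8-1-2; new → 8-1-2-1. Scheduled 9%. Harrowgate agreement on 8-2: 8-1-2-1 not covered. → 9%.
Line B: metalworking → 8-1; electrically operated → 8-1-2; reconditioned → 8-1-2-3. Scheduled 6%. Harrowgate agreement on 8-2: 8-1-2-3 not covered. → 6%.
Line C: food-processing → 8-2; pneumatic → 8-2-2; as parts → 8-2-2-1. Scheduled 19%. quota on 8-2-2 open → in-quota 8%; Harrowgate agreement on 8-2: RVC ≥ 40% → 18% available; preference 18% not lower than 8% → no reduction. → 8%.
Sum: 9% + 6% + 8% = 23%.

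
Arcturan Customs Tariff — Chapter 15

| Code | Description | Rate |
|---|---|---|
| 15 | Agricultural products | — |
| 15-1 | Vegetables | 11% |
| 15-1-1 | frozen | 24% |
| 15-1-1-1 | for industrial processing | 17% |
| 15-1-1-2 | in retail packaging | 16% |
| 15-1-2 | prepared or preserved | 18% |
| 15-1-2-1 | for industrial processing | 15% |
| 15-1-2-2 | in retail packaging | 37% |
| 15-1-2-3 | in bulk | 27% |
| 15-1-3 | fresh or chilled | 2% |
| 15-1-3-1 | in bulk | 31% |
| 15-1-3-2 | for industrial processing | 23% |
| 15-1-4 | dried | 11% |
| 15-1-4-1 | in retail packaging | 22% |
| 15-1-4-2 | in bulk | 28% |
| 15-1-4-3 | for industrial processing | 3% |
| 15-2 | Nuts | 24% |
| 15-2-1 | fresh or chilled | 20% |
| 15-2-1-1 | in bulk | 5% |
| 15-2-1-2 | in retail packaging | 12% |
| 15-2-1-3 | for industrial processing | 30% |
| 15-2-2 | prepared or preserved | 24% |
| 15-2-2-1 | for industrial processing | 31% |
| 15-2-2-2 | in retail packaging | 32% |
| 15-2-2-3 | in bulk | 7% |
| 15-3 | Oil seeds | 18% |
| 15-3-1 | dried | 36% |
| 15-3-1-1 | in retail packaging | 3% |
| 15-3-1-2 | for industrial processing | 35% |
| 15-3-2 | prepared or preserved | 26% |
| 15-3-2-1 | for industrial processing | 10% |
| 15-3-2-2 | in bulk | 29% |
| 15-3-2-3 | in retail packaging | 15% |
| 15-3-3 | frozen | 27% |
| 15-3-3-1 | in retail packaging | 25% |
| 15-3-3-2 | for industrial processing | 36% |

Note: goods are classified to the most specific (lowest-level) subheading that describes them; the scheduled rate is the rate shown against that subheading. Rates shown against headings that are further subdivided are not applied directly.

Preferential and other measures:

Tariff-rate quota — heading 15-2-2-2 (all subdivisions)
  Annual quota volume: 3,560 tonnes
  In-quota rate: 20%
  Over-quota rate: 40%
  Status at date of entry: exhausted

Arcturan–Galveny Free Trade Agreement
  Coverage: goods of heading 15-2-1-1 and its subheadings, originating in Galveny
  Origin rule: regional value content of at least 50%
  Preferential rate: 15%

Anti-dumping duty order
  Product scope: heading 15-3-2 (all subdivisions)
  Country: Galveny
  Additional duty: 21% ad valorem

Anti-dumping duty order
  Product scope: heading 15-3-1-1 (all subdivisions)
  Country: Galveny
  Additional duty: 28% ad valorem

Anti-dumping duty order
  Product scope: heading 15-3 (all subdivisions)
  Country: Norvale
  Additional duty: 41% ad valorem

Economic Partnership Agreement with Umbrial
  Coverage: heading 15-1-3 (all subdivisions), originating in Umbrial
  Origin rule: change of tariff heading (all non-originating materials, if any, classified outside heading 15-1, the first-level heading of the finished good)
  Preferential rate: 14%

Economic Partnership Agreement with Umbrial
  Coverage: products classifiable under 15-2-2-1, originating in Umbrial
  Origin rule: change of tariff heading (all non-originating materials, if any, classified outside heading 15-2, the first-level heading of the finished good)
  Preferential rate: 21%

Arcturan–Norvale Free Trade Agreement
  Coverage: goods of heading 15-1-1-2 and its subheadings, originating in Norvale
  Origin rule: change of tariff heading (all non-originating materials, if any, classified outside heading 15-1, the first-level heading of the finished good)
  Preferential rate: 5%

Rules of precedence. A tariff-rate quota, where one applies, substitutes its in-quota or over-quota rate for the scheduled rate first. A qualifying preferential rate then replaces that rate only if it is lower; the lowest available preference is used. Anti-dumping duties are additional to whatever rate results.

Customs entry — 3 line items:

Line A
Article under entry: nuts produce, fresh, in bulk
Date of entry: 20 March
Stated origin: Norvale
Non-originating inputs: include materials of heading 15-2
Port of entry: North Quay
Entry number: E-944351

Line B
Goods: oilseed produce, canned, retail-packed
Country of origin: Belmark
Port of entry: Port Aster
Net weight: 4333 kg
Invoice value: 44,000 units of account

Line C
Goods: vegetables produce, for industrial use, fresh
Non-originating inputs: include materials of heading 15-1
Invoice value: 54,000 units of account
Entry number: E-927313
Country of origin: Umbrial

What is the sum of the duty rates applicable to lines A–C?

43%

Line A: nuts → 15-2; fresh → 15-2-1; in bulk → 15-2-1-1. Scheduled 5%. Norvale agreement on 15-1-1-2: 15-2-1-1 not covered. → 5%.
Line B: oilseed → 15-3; canned → 15-3-2; retail-packed → 15-3-2-3. Scheduled 15%. No special measure applies. → 15%.
Line C: vegetables → 15-1; fresh → 15-1-3; for industrial use → 15-1-3-2. Scheduled 23%. Umbrial agreement on 15-1-3: CTH not met; Umbrial agreement on 15-2-2-1: 15-1-3-2 not covered. → 23%.
Sum: 5% + 15% + 23% = 43%.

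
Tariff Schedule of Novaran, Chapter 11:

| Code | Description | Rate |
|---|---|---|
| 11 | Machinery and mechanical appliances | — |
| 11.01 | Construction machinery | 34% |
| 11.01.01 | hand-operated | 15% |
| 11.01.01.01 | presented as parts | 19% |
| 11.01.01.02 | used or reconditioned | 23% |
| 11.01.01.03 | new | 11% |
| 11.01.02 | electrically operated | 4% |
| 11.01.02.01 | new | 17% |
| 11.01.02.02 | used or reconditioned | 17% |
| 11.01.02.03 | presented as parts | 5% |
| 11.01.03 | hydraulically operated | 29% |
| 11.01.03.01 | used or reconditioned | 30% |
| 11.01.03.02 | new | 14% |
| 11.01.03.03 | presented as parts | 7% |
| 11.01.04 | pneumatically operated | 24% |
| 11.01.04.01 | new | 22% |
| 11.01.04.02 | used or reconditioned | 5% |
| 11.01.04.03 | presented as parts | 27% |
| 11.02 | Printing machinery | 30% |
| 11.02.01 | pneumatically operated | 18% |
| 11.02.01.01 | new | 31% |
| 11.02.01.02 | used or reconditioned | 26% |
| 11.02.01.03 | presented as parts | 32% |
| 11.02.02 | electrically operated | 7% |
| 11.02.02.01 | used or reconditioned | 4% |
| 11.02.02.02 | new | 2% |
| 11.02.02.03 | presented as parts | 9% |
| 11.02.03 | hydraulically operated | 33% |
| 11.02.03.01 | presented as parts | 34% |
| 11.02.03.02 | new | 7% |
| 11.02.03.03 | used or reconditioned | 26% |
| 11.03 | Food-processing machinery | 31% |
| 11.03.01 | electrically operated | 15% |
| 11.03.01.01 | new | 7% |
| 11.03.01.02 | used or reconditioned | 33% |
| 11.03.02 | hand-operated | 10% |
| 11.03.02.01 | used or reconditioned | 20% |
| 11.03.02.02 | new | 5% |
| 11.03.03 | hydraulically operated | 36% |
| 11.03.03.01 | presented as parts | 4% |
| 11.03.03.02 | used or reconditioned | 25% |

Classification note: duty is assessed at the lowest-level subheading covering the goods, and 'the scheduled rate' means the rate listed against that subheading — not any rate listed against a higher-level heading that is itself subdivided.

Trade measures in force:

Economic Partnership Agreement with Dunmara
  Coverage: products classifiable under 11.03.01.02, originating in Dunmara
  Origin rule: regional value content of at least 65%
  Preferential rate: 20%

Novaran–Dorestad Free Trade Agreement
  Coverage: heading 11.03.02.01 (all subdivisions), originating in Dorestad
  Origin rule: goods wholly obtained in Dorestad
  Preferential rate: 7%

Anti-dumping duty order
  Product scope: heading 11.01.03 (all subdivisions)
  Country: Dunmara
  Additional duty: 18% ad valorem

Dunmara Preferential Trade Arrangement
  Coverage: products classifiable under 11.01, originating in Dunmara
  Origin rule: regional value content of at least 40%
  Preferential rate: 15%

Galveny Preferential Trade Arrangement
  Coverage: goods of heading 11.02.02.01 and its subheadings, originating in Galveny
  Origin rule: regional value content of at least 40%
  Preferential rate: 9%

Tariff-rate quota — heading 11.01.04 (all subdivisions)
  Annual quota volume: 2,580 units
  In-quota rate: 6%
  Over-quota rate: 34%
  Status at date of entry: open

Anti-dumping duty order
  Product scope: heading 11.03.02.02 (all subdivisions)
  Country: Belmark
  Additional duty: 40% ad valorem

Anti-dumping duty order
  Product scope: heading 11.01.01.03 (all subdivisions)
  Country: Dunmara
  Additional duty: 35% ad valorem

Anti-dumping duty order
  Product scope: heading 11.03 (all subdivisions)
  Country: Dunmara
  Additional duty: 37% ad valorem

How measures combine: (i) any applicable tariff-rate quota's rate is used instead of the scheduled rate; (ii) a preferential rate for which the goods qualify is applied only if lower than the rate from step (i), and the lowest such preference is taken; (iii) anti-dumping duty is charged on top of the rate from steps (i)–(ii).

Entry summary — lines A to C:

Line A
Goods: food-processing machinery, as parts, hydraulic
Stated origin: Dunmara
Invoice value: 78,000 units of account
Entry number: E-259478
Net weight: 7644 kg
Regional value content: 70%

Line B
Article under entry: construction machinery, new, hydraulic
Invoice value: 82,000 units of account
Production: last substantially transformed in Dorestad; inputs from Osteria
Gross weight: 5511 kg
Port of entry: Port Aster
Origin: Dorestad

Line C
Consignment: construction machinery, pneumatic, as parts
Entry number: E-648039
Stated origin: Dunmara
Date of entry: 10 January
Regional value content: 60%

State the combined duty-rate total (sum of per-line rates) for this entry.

Line A: food-processing → 11.03; hydraulic → 11.03.03; as parts → 11.03.03.01. Scheduled 4%. Dunmara agreement on 11.03.01.02: 11.03.03.01 not covered; Dunmara agreement on 11.01: 11.03.03.01 not covered; anti-dumping (Dunmara, 11.03): +37%; total 4% + 37% = 41%. → 41%.
Line B: construction → 11.01; hydraulic → 11.01.03; new → 11.01.03.02. Scheduled 14%. Dorestad agreement on 11.03.02.01: 11.01.03.02 not covered. → 14%.
Line C: construction → 11.01; pneumatic → 11.01.04; as parts → 11.01.04.03. Scheduled 27%. quota on 11.01.04 open → in-quota 6%; Dunmara agreement on 11.03.01.02: 11.01.04.03 not covered; Dunmara agreement on 11.01: RVC ≥ 40% → 15% available; preference 15% not lower than 6% → no reduction. → 6%.
Sum: 41% + 14% + 6% = 61%.

61%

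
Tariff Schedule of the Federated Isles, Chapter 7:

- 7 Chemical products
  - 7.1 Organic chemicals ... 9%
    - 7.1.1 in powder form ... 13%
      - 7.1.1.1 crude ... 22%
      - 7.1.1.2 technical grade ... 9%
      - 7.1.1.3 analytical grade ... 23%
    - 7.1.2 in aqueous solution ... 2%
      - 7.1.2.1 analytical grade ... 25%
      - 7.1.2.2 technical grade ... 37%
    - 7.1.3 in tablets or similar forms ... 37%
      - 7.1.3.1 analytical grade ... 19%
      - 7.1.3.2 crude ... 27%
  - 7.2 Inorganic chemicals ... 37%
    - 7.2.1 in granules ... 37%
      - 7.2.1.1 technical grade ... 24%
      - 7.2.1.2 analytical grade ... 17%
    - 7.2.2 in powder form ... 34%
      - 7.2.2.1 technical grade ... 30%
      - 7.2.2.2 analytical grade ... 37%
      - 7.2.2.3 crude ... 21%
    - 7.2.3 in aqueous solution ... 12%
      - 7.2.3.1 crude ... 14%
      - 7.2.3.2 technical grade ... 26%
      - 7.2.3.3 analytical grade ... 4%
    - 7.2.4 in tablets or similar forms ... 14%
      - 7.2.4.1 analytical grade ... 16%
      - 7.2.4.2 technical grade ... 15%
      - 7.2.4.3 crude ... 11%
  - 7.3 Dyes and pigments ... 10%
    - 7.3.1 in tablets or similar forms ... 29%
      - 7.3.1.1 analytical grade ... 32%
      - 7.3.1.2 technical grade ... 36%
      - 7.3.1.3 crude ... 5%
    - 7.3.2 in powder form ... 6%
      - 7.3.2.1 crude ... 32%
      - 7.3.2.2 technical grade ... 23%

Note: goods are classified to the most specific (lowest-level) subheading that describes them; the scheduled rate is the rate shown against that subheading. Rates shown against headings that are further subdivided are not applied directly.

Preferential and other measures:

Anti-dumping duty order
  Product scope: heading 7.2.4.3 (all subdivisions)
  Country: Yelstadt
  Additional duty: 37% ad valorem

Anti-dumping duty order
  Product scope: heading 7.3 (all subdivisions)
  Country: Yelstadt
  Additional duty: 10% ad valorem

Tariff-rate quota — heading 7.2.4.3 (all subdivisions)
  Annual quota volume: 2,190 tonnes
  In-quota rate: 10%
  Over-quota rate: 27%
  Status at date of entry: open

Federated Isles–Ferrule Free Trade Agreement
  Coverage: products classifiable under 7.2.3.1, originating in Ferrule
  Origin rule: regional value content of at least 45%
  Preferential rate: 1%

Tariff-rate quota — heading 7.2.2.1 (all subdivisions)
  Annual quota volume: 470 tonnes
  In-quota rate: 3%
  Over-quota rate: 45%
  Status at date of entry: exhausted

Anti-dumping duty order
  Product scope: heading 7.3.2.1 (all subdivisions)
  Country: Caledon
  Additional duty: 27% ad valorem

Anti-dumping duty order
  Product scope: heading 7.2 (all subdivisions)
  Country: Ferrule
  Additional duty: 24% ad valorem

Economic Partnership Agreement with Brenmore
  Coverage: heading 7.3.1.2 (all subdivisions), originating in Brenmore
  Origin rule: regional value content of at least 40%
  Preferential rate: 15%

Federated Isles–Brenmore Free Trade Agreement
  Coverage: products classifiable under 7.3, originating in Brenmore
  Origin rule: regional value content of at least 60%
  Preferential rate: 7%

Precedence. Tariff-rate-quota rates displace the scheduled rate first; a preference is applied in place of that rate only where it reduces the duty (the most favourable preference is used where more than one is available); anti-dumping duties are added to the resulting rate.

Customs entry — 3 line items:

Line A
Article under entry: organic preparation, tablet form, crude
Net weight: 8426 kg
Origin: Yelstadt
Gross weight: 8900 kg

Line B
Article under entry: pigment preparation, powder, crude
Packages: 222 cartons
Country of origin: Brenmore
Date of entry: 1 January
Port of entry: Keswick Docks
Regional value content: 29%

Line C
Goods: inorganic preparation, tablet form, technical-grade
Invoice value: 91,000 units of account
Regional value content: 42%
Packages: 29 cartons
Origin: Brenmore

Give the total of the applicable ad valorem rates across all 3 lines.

Line A: organic → 7.1; tablet form → 7.1.3; crude → 7.1.3.2. Scheduled 27%. No special measure applies. → 27%.
Line B: pigment → 7.3; powder → 7.3.2; crude → 7.3.2.1. Scheduled 32%. Brenmore agreement on 7.3.1.2: 7.3.2.1 not covered; Brenmore agreement on 7.3: RVC < 60%. → 32%.
Line C: inorganic → 7.2; tablet form → 7.2.4; technical-grade → 7.2.4.2. Scheduled 15%. Brenmore agreement on 7.3.1.2: 7.2.4.2 not covered; Brenmore agreement on 7.3: 7.2.4.2 not covered. → 15%.
Sum: 27% + 32% + 15% = 74%.

74%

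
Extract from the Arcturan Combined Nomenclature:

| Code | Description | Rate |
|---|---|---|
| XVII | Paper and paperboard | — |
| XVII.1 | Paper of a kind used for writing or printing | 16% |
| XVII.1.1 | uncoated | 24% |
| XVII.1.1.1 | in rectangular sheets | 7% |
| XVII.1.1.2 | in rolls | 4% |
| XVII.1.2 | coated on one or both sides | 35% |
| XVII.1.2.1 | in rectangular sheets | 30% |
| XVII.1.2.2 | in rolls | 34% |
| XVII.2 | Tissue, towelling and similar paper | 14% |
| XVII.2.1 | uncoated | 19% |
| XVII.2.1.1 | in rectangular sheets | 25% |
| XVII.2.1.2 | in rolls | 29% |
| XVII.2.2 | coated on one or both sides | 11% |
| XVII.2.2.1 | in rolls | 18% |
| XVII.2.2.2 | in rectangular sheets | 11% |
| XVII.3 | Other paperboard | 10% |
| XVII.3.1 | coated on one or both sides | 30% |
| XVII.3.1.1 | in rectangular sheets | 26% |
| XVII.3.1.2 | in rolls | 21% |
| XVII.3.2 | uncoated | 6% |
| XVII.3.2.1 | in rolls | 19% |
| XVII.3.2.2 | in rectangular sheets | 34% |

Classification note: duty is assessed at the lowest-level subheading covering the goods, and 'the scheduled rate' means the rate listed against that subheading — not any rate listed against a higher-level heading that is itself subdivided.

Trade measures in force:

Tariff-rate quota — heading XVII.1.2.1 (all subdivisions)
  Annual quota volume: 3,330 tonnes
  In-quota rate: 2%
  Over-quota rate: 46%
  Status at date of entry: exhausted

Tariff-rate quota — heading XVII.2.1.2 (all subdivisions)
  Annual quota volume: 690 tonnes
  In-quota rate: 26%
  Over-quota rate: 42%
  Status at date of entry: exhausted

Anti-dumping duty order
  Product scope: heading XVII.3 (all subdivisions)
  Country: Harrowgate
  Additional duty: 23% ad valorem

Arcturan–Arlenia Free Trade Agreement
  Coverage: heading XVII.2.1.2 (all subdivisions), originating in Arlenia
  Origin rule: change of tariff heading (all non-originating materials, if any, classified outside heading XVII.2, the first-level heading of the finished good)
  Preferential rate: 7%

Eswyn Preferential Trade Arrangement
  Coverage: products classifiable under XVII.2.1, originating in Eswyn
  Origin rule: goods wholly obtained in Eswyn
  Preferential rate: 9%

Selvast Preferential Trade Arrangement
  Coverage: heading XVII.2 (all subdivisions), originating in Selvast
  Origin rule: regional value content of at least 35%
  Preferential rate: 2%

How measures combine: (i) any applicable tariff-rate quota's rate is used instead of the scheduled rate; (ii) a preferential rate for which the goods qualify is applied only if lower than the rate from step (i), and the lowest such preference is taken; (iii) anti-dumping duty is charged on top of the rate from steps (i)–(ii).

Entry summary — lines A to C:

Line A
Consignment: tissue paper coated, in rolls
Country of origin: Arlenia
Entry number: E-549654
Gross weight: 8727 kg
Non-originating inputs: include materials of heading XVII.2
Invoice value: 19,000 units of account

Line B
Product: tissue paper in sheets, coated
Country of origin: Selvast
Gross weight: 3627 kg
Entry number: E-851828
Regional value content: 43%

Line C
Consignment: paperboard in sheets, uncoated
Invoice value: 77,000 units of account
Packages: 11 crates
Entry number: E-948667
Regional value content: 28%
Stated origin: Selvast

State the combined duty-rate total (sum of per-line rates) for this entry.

54%

Line A: tissue paper → XVII.2; coated → XVII.2.2; in rolls → XVII.2.2.1. Scheduled 18%. Arlenia agreement on XVII.2.1.2: XVII.2.2.1 not covered. → 18%.
Line B: tissue paper → XVII.2; coated → XVII.2.2; in sheets → XVII.2.2.2. Scheduled 11%. Selvast agreement on XVII.2: RVC ≥ 35% → 2% available; preferential 2%. → 2%.
Line C: paperboard → XVII.3; uncoated → XVII.3.2; in sheets → XVII.3.2.2. Scheduled 34%. Selvast agreement on XVII.2: XVII.3.2.2 not covered. → 34%.
Sum: 18% + 2% + 34% = 54%.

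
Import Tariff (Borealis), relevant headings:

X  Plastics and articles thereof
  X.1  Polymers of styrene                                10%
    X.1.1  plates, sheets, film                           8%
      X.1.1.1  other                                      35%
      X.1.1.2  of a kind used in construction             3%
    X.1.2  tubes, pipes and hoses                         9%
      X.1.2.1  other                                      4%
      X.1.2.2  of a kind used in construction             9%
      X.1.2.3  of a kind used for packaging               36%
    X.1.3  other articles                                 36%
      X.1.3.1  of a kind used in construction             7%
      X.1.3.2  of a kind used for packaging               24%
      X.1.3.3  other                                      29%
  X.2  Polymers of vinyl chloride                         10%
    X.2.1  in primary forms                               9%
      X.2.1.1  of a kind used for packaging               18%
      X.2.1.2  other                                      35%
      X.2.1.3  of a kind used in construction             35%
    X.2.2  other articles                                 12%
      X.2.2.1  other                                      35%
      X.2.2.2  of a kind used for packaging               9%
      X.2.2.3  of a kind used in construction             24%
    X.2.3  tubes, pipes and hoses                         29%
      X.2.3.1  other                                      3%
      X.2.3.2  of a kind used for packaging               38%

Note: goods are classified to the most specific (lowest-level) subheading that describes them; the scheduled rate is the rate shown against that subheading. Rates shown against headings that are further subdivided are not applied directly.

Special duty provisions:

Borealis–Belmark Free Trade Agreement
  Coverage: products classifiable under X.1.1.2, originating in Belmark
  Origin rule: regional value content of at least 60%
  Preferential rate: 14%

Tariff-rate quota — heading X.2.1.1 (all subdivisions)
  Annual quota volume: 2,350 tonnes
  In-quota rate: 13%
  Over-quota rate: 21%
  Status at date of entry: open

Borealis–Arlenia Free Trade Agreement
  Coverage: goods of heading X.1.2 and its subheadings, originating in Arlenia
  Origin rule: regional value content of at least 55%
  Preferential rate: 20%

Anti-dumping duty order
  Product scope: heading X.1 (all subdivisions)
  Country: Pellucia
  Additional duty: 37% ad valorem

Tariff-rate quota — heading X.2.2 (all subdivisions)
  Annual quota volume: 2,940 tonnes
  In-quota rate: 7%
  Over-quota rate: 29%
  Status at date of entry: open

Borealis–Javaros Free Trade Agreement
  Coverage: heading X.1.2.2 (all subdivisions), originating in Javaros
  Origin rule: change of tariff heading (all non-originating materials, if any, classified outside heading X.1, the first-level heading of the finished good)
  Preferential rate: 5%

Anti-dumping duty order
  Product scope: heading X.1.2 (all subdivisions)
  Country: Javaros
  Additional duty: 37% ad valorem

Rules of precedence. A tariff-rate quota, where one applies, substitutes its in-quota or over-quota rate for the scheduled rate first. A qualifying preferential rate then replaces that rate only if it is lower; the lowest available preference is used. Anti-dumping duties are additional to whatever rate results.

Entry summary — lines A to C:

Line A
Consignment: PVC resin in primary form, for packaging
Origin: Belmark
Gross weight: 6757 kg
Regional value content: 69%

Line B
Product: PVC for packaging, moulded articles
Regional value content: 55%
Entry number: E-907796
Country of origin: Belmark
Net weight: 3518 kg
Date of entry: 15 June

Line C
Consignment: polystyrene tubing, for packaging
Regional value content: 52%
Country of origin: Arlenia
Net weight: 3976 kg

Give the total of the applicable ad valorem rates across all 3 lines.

56%

Line A: PVC → X.2; resin in primary form → X.2.1; for packaging → X.2.1.1. Scheduled 18%. quota on X.2.1.1 open → in-quota 13%; Belmark agreement on X.1.1.2: X.2.1.1 not covered. → 13%.
Line B: PVC → X.2; moulded articles → X.2.2; for packaging → X.2.2.2. Scheduled 9%. quota on X.2.2 open → in-quota 7%; Belmark agreement on X.1.1.2: X.2.2.2 not covered. → 7%.
Line C: polystyrene → X.1; tubing → X.1.2; for packaging → X.1.2.3. Scheduled 36%. Arlenia agreement on X.1.2: RVC < 55%. → 36%.
Sum: 13% + 7% + 36% = 56%.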